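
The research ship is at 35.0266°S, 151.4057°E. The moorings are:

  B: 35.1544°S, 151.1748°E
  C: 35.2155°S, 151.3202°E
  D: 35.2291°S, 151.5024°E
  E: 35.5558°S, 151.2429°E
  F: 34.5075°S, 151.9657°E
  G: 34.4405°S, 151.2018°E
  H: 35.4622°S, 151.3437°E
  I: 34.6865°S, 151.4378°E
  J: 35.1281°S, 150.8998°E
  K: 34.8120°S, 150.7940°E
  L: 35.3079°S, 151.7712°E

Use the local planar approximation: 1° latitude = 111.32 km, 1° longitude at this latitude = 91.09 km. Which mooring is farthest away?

Distances from 35.0266°S, 151.4057°E:
B: 25.3924 km
C: 22.4243 km
D: 24.2021 km
E: 60.7484 km
F: 77.0799 km
G: 67.8368 km
H: 48.8188 km
I: 37.9727 km
J: 47.4474 km
K: 60.6250 km
L: 45.7060 km
Maximum: F at 77.0799 km.

F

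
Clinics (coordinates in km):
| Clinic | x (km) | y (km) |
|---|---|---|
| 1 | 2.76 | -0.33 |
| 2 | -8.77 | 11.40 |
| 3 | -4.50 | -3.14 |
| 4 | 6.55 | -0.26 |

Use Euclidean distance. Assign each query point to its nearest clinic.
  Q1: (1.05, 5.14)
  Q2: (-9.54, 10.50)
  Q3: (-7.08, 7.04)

Q1 at (1.05, 5.14):
  1: 5.73 km
  2: 11.65 km
  3: 9.97 km
  4: 7.71 km
  → nearest: 1 (5.73 km)
Q2 at (-9.54, 10.50):
  1: 16.39 km
  2: 1.18 km
  3: 14.54 km
  4: 19.36 km
  → nearest: 2 (1.18 km)
Q3 at (-7.08, 7.04):
  1: 12.29 km
  2: 4.68 km
  3: 10.50 km
  4: 15.46 km
  → nearest: 2 (4.68 km)

Q1→1; Q2→2; Q3→2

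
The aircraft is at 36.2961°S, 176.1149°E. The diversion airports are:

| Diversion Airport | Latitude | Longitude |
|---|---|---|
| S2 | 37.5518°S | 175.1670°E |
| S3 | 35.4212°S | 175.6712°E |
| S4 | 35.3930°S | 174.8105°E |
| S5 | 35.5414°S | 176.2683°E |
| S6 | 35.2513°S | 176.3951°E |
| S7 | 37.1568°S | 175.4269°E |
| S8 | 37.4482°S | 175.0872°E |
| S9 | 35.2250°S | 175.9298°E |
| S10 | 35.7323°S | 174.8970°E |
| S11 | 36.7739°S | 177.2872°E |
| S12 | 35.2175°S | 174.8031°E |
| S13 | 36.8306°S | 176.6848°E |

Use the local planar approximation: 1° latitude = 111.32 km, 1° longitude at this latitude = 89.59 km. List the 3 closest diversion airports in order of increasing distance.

Distances from 36.2961°S, 176.1149°E:
S2: √((-1.2557·111.32)² + (-0.9479·89.59)²) = √(19539.713150 + 7211.807398) = 163.5589 km
S3: √((0.8749·111.32)² + (-0.4437·89.59)²) = √(9485.565524 + 1580.148600) = 105.1937 km
S4: √((0.9031·111.32)² + (-1.3044·89.59)²) = √(10106.902587 + 13656.539131) = 154.1540 km
S5: √((0.7547·111.32)² + (0.1534·89.59)²) = √(7058.218446 + 188.872963) = 85.1299 km
S6: √((1.0448·111.32)² + (0.2802·89.59)²) = √(13527.349885 + 630.166533) = 118.9854 km
S7: √((-0.8607·111.32)² + (-0.6880·89.59)²) = √(9180.154731 + 3799.233182) = 113.9271 km
S8: √((-1.1521·111.32)² + (-1.0277·89.59)²) = √(16448.517021 + 8477.187445) = 157.8788 km
S9: √((1.0711·111.32)² + (-0.1851·89.59)²) = √(14216.949931 + 274.999504) = 120.3825 km
S10: √((0.5638·111.32)² + (-1.2179·89.59)²) = √(3939.095757 + 11905.354566) = 125.8747 km
S11: √((-0.4778·111.32)² + (1.1723·89.59)²) = √(2829.037382 + 11030.535665) = 117.7267 km
S12: √((1.0786·111.32)² + (-1.3118·89.59)²) = √(14416.745345 + 13811.928654) = 168.0139 km
S13: √((-0.5345·111.32)² + (0.5699·89.59)²) = √(3540.314260 + 2606.852070) = 78.4039 km
Sorted: S13 (78.4039 km) < S5 (85.1299 km) < S3 (105.1937 km) < S7 (113.9271 km) < S11 (117.7267 km) < …

S13, S5, S3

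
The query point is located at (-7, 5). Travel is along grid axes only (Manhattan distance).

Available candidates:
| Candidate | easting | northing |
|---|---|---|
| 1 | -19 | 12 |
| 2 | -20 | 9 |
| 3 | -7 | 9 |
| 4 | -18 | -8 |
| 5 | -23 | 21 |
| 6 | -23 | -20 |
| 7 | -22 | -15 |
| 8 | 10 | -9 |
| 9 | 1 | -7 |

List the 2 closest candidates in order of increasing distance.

3, 2

Distances from (-7, 5):
1: 19
2: 17
3: 4
4: 24
5: 32
6: 41
7: 35
8: 31
9: 20
Sorted: 3 (4) < 2 (17) < 1 (19) < 9 (20) < …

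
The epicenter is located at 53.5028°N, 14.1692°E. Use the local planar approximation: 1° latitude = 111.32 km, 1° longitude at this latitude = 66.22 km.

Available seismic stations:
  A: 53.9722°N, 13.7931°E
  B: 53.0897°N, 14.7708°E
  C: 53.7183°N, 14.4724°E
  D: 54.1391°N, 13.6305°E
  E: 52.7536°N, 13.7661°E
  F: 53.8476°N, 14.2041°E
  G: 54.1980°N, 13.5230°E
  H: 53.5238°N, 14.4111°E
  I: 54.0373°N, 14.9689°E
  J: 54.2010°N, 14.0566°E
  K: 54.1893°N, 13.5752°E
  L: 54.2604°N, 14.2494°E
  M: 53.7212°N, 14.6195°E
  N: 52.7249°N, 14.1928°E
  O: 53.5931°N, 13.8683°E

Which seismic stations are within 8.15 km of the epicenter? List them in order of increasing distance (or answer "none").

none

Distances from 53.5028°N, 14.1692°E:
A: 57.8854 km
B: 60.8424 km
C: 31.2828 km
D: 79.3085 km
E: 87.5685 km
F: 38.4526 km
G: 88.4322 km
H: 16.1883 km
I: 79.6534 km
J: 78.0805 km
K: 85.9501 km
L: 84.5031 km
M: 38.4740 km
N: 86.6099 km
O: 22.3176 km
Threshold 8.15 km: none within range.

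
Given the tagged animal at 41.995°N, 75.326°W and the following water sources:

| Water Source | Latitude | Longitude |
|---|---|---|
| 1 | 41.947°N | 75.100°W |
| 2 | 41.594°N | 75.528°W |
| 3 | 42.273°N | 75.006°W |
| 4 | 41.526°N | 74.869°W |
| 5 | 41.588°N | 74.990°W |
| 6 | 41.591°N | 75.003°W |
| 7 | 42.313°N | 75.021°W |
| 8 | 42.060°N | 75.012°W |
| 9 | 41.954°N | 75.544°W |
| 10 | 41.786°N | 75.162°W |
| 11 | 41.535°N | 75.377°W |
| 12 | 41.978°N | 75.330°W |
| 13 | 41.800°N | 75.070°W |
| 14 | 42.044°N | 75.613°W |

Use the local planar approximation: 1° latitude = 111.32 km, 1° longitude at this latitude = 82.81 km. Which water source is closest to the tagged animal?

12

Distances from 41.995°N, 75.326°W:
1: √((-0.048·111.32)² + (0.226·82.81)²) = √(28.55150 + 350.25347) = 19.463 km
2: √((-0.401·111.32)² + (-0.202·82.81)²) = √(1992.66889 + 279.81327) = 47.671 km
3: √((0.278·111.32)² + (0.320·82.81)²) = √(957.71433 + 702.20760) = 40.742 km
4: √((-0.469·111.32)² + (0.457·82.81)²) = √(2725.78803 + 1432.18120) = 64.482 km
5: √((-0.407·111.32)² + (0.336·82.81)²) = √(2052.74600 + 774.18388) = 53.169 km
6: √((-0.404·111.32)² + (0.323·82.81)²) = √(2022.59591 + 715.43571) = 52.326 km
7: √((0.318·111.32)² + (0.305·82.81)²) = √(1253.14301 + 637.91857) = 43.486 km
8: √((0.065·111.32)² + (0.314·82.81)²) = √(52.35680 + 676.12169) = 26.990 km
9: √((-0.041·111.32)² + (-0.218·82.81)²) = √(20.83119 + 325.89564) = 18.621 km
10: √((-0.209·111.32)² + (0.164·82.81)²) = √(541.30117 + 184.43922) = 26.940 km
11: √((-0.460·111.32)² + (-0.051·82.81)²) = √(2622.17733 + 17.83635) = 51.381 km
12: √((-0.017·111.32)² + (-0.004·82.81)²) = √(3.58133 + 0.10972) = 1.921 km
13: √((-0.195·111.32)² + (0.256·82.81)²) = √(471.21121 + 449.41286) = 30.342 km
14: √((0.049·111.32)² + (-0.287·82.81)²) = √(29.75353 + 564.84510) = 24.384 km
Minimum: 12 at 1.921 km.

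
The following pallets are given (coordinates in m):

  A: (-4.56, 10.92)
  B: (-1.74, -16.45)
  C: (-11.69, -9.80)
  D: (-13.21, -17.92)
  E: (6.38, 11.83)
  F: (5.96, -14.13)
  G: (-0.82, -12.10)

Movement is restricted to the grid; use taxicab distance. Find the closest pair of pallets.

Pairwise distances:
B–G: 5.27 m
F–G: 8.81 m
C–D: 9.64 m
B–F: 10.02 m
A–E: 11.85 m
B–D: 12.94 m
C–G: 13.17 m
B–C: 16.60 m
D–G: 18.21 m
C–F: 21.98 m
D–F: 22.96 m
E–F: 26.38 m
A–G: 26.76 m
A–C: 27.85 m
A–B: 30.19 m
E–G: 31.13 m
A–F: 35.57 m
B–E: 36.40 m
A–D: 37.49 m
C–E: 39.70 m
D–E: 49.34 m
Closest pair: B–G at 5.27 m.

B and G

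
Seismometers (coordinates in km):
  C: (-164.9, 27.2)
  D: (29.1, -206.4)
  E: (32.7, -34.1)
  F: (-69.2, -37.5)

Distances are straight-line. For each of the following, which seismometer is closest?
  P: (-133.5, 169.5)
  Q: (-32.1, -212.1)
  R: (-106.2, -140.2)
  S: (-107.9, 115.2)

P→C; Q→D; R→F; S→C

P at (-133.5, 169.5):
  C: 145.7 km
  D: 409.6 km
  E: 262.8 km
  F: 216.8 km
  → nearest: C (145.7 km)
Q at (-32.1, -212.1):
  C: 273.7 km
  D: 61.5 km
  E: 189.4 km
  F: 178.5 km
  → nearest: D (61.5 km)
R at (-106.2, -140.2):
  C: 177.4 km
  D: 150.6 km
  E: 174.8 km
  F: 109.2 km
  → nearest: F (109.2 km)
S at (-107.9, 115.2):
  C: 104.8 km
  D: 349.6 km
  E: 205.1 km
  F: 157.5 km
  → nearest: C (104.8 km)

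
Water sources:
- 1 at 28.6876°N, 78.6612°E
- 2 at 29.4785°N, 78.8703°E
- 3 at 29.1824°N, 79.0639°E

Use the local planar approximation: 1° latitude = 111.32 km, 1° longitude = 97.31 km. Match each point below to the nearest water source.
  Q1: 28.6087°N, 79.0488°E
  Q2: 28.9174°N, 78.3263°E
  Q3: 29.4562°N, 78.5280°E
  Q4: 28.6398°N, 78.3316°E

Q1→1; Q2→1; Q3→2; Q4→1

Q1 at 28.6087°N, 79.0488°E:
  1: 38.7265 km
  2: 98.3718 km
  3: 63.8812 km
  → nearest: 1 (38.7265 km)
Q2 at 28.9174°N, 78.3263°E:
  1: 41.4301 km
  2: 81.8764 km
  3: 77.6016 km
  → nearest: 1 (41.4301 km)
Q3 at 29.4562°N, 78.5280°E:
  1: 86.5368 km
  2: 33.4016 km
  3: 60.4024 km
  → nearest: 2 (33.4016 km)
Q4 at 28.6398°N, 78.3316°E:
  1: 32.5118 km
  2: 107.0738 km
  3: 93.4154 km
  → nearest: 1 (32.5118 km)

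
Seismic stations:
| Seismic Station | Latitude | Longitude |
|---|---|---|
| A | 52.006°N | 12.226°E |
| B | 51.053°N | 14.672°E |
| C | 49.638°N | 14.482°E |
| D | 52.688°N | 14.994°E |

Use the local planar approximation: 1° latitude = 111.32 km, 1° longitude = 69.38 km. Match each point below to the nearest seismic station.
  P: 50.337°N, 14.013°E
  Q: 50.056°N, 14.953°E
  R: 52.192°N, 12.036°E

P→C; Q→C; R→A

P at 50.337°N, 14.013°E:
  A: √((1.669·111.32)² + (-1.787·69.38)²) = √(34519.06858 + 15371.55120) = 223.362 km
  B: √((0.716·111.32)² + (0.659·69.38)²) = √(6352.90615 + 2090.44825) = 91.888 km
  C: √((-0.699·111.32)² + (0.469·69.38)²) = √(6054.81317 + 1058.80084) = 84.342 km
  D: √((2.351·111.32)² + (0.981·69.38)²) = √(68493.86187 + 4632.40590) = 270.419 km
  → nearest: C (84.342 km)
Q at 50.056°N, 14.953°E:
  A: √((1.950·111.32)² + (-2.727·69.38)²) = √(47121.12148 + 35796.35998) = 287.954 km
  B: √((0.997·111.32)² + (-0.281·69.38)²) = √(12317.90107 + 380.08544) = 112.685 km
  C: √((-0.418·111.32)² + (-0.471·69.38)²) = √(2165.20469 + 1067.85038) = 56.860 km
  D: √((2.632·111.32)² + (0.041·69.38)²) = √(85845.62467 + 8.09164) = 293.008 km
  → nearest: C (56.860 km)
R at 52.192°N, 12.036°E:
  A: √((-0.186·111.32)² + (0.190·69.38)²) = √(428.71856 + 173.77040) = 24.546 km
  B: √((-1.139·111.32)² + (2.636·69.38)²) = √(16076.58657 + 33447.17195) = 222.539 km
  C: √((-2.554·111.32)² + (2.446·69.38)²) = √(80832.90394 + 28799.27112) = 331.107 km
  D: √((0.496·111.32)² + (2.958·69.38)²) = √(3048.66530 + 42117.72749) = 212.524 km
  → nearest: A (24.546 km)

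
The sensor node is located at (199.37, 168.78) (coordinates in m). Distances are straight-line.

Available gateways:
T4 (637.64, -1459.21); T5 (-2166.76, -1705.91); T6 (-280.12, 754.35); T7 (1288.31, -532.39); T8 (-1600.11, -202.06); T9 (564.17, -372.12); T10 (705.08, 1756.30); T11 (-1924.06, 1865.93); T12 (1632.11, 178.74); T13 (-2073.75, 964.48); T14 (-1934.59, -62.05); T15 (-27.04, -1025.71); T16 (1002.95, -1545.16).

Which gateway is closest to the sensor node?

Distances from (199.37, 168.78):
T4: √((438.27)² + (-1627.99)²) = √(192080.5929 + 2650351.4401) = 1685.95 m
T5: √((-2366.13)² + (-1874.69)²) = √(5598571.1769 + 3514462.5961) = 3018.78 m
T6: √((-479.49)² + (585.57)²) = √(229910.6601 + 342892.2249) = 756.84 m
T7: √((1088.94)² + (-701.17)²) = √(1185790.3236 + 491639.3689) = 1295.16 m
T8: √((-1799.48)² + (-370.84)²) = √(3238128.2704 + 137522.3056) = 1837.29 m
T9: √((364.80)² + (-540.90)²) = √(133079.0400 + 292572.8100) = 652.42 m
T10: √((505.71)² + (1587.52)²) = √(255742.6041 + 2520219.7504) = 1666.12 m
T11: √((-2123.43)² + (1697.15)²) = √(4508954.9649 + 2880318.1225) = 2718.32 m
T12: √((1432.74)² + (9.96)²) = √(2052743.9076 + 99.2016) = 1432.77 m
T13: √((-2273.12)² + (795.70)²) = √(5167074.5344 + 633138.4900) = 2408.36 m
T14: √((-2133.96)² + (-230.83)²) = √(4553785.2816 + 53282.4889) = 2146.41 m
T15: √((-226.41)² + (-1194.49)²) = √(51261.4881 + 1426806.3601) = 1215.76 m
T16: √((803.58)² + (-1713.94)²) = √(645740.8164 + 2937590.3236) = 1892.97 m
Minimum: T9 at 652.42 m.

T9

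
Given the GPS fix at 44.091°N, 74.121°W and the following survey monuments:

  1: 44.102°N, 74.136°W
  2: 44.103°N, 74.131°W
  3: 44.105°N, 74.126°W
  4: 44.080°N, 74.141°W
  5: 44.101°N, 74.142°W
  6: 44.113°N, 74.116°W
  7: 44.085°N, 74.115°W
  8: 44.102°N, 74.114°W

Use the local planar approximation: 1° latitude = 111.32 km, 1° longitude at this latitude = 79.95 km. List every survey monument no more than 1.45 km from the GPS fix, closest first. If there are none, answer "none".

7, 8

Distances from 44.091°N, 74.121°W:
1: √((0.011·111.32)² + (-0.015·79.95)²) = √(1.499449 + 1.438201) = 1.7140 km
2: √((0.012·111.32)² + (-0.010·79.95)²) = √(1.784469 + 0.639200) = 1.5568 km
3: √((0.014·111.32)² + (-0.005·79.95)²) = √(2.428860 + 0.159800) = 1.6089 km
4: √((-0.011·111.32)² + (-0.020·79.95)²) = √(1.499449 + 2.556801) = 2.0140 km
5: √((0.010·111.32)² + (-0.021·79.95)²) = √(1.239214 + 2.818873) = 2.0145 km
6: √((0.022·111.32)² + (0.005·79.95)²) = √(5.997797 + 0.159800) = 2.4815 km
7: √((-0.006·111.32)² + (0.006·79.95)²) = √(0.446117 + 0.230112) = 0.8223 km
8: √((0.011·111.32)² + (0.007·79.95)²) = √(1.499449 + 0.313208) = 1.3463 km
Threshold 1.45 km: 7 (0.8223 km), 8 (1.3463 km) are within range.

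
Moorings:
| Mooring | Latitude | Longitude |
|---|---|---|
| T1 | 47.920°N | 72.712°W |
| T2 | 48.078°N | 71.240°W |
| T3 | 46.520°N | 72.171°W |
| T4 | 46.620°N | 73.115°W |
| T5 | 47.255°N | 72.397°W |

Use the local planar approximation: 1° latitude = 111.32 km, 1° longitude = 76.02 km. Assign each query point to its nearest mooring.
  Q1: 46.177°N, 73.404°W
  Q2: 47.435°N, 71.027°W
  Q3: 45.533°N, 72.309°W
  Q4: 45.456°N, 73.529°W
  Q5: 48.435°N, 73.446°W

Q1→T4; Q2→T2; Q3→T3; Q4→T4; Q5→T1

Q1 at 46.177°N, 73.404°W:
  T1: √((1.743·111.32)² + (0.692·76.02)²) = √(37647.93583 + 2767.37440) = 201.036 km
  T2: √((1.901·111.32)² + (2.164·76.02)²) = √(44782.73660 + 27062.64517) = 268.040 km
  T3: √((0.343·111.32)² + (1.233·76.02)²) = √(1457.92316 + 8785.81155) = 101.211 km
  T4: √((0.443·111.32)² + (0.289·76.02)²) = √(2431.94555 + 482.67123) = 53.987 km
  T5: √((1.078·111.32)² + (1.007·76.02)²) = √(14400.71041 + 5860.23014) = 142.341 km
  → nearest: T4 (53.987 km)
Q2 at 47.435°N, 71.027°W:
  T1: √((0.485·111.32)² + (-1.685·76.02)²) = √(2914.94170 + 16407.99598) = 139.007 km
  T2: √((0.643·111.32)² + (-0.213·76.02)²) = √(5123.51888 + 262.18928) = 73.387 km
  T3: √((-0.915·111.32)² + (-1.144·76.02)²) = √(10375.01142 + 7563.23822) = 133.934 km
  T4: √((-0.815·111.32)² + (-2.088·76.02)²) = √(8231.17079 + 25195.13671) = 182.829 km
  T5: √((-0.180·111.32)² + (-1.370·76.02)²) = √(401.50541 + 10846.68093) = 106.057 km
  → nearest: T2 (73.387 km)
Q3 at 45.533°N, 72.309°W:
  T1: √((2.387·111.32)² + (-0.403·76.02)²) = √(70607.56481 + 938.56817) = 267.481 km
  T2: √((2.545·111.32)² + (1.069·76.02)²) = √(80264.21613 + 6604.06199) = 294.734 km
  T3: √((0.987·111.32)² + (0.138·76.02)²) = √(12072.04097 + 110.05605) = 110.373 km
  T4: √((1.087·111.32)² + (-0.806·76.02)²) = √(14642.17130 + 3754.27269) = 135.633 km
  T5: √((1.722·111.32)² + (-0.088·76.02)²) = √(36746.22158 + 44.75289) = 191.810 km
  → nearest: T3 (110.373 km)
Q4 at 45.456°N, 73.529°W:
  T1: √((2.464·111.32)² + (0.817·76.02)²) = √(75236.36458 + 3857.44590) = 281.236 km
  T2: √((2.622·111.32)² + (2.289·76.02)²) = √(85194.54151 + 30279.40354) = 339.815 km
  T3: √((1.064·111.32)² + (1.358·76.02)²) = √(14029.09484 + 10657.49826) = 157.120 km
  T4: √((1.164·111.32)² + (0.414·76.02)²) = √(16790.06417 + 990.50441) = 133.344 km
  T5: √((1.799·111.32)² + (1.132·76.02)²) = √(40105.94206 + 7405.40107) = 217.971 km
  → nearest: T4 (133.344 km)
Q5 at 48.435°N, 73.446°W:
  T1: √((-0.515·111.32)² + (0.734·76.02)²) = √(3286.70597 + 3113.49269) = 80.001 km
  T2: √((-0.357·111.32)² + (2.206·76.02)²) = √(1579.36616 + 28123.33025) = 172.345 km
  T3: √((-1.915·111.32)² + (1.275·76.02)²) = √(45444.77441 + 9394.55255) = 234.178 km
  T4: √((-1.815·111.32)² + (0.331·76.02)²) = √(40822.50530 + 633.15745) = 203.607 km
  T5: √((-1.180·111.32)² + (1.049·76.02)²) = √(17254.81908 + 6359.26184) = 153.669 km
  → nearest: T1 (80.001 km)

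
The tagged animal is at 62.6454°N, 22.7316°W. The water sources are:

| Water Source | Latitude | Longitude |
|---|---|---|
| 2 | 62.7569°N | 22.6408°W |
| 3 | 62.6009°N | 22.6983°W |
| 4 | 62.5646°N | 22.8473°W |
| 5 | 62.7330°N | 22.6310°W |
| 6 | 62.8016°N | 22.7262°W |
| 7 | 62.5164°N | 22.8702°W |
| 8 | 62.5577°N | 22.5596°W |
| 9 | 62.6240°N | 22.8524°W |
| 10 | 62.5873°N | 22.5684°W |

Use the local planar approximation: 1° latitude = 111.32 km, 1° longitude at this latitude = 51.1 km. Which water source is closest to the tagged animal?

Distances from 62.6454°N, 22.7316°W:
2: √((0.1115·111.32)² + (0.0908·51.1)²) = √(154.062212 + 21.528486) = 13.2511 km
3: √((-0.0445·111.32)² + (0.0333·51.1)²) = √(24.539540 + 2.895545) = 5.2379 km
4: √((-0.0808·111.32)² + (-0.1157·51.1)²) = √(80.903837 + 34.954937) = 10.7638 km
5: √((0.0876·111.32)² + (0.1006·51.1)²) = √(95.094327 + 26.426385) = 11.0236 km
6: √((0.1562·111.32)² + (0.0054·51.1)²) = √(302.348943 + 0.076143) = 17.3904 km
7: √((-0.1290·111.32)² + (-0.1386·51.1)²) = √(206.217642 + 50.161240) = 16.0118 km
8: √((-0.0877·111.32)² + (0.1720·51.1)²) = √(95.311561 + 77.250037) = 13.1363 km
9: √((-0.0214·111.32)² + (-0.1208·51.1)²) = √(5.675106 + 38.104447) = 6.6166 km
10: √((-0.0581·111.32)² + (0.1632·51.1)²) = √(41.831040 + 69.547594) = 10.5536 km
Minimum: 3 at 5.2379 km.

3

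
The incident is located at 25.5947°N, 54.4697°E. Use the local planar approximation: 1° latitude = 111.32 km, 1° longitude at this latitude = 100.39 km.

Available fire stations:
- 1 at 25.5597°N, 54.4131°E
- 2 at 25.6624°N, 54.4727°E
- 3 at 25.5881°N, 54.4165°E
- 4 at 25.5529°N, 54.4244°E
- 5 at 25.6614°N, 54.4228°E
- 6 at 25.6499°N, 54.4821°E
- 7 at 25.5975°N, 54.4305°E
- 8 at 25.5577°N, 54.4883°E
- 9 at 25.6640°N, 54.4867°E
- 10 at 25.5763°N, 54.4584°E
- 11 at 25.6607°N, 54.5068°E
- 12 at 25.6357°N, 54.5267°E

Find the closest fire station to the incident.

Distances from 25.5947°N, 54.4697°E:
1: √((-0.0350·111.32)² + (-0.0566·100.39)²) = √(15.180374 + 32.285965) = 6.8896 km
2: √((0.0677·111.32)² + (0.0030·100.39)²) = √(56.796782 + 0.090703) = 7.5424 km
3: √((-0.0066·111.32)² + (-0.0532·100.39)²) = √(0.539802 + 28.523589) = 5.3910 km
4: √((-0.0418·111.32)² + (-0.0453·100.39)²) = √(21.652047 + 20.681275) = 6.5064 km
5: √((0.0667·111.32)² + (-0.0469·100.39)²) = √(55.131278 + 22.168004) = 8.7920 km
6: √((0.0552·111.32)² + (0.0124·100.39)²) = √(37.759354 + 1.549617) = 6.2697 km
7: √((0.0028·111.32)² + (-0.0392·100.39)²) = √(0.097154 + 15.486492) = 3.9476 km
8: √((-0.0370·111.32)² + (0.0186·100.39)²) = √(16.964843 + 3.486638) = 4.5223 km
9: √((0.0693·111.32)² + (0.0170·100.39)²) = √(59.513140 + 2.912586) = 7.9010 km
10: √((-0.0184·111.32)² + (-0.0113·100.39)²) = √(4.195484 + 1.286879) = 2.3414 km
11: √((0.0660·111.32)² + (0.0371·100.39)²) = √(53.980172 + 13.871669) = 8.2372 km
12: √((0.0410·111.32)² + (0.0570·100.39)²) = √(20.831191 + 32.743916) = 7.3195 km
Minimum: 10 at 2.3414 km.

10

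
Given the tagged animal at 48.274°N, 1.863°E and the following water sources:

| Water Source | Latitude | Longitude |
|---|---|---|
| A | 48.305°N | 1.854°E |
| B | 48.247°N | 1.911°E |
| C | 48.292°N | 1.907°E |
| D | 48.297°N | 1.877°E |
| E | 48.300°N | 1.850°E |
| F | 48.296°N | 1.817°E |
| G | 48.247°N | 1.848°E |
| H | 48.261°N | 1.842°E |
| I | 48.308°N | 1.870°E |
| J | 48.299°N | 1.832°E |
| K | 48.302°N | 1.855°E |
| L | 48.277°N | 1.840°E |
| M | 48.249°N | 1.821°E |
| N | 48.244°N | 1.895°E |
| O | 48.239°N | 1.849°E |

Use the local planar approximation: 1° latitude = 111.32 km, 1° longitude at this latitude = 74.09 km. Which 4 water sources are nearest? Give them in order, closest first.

L, H, D, E

Distances from 48.274°N, 1.863°E:
A: 3.515 km
B: 4.656 km
C: 3.827 km
D: 2.762 km
E: 3.050 km
F: 4.197 km
G: 3.205 km
H: 2.125 km
I: 3.820 km
J: 3.608 km
K: 3.173 km
L: 1.736 km
M: 4.175 km
N: 4.096 km
O: 4.032 km
Sorted: L (1.736 km) < H (2.125 km) < D (2.762 km) < E (3.050 km) < K (3.173 km) < G (3.205 km) < …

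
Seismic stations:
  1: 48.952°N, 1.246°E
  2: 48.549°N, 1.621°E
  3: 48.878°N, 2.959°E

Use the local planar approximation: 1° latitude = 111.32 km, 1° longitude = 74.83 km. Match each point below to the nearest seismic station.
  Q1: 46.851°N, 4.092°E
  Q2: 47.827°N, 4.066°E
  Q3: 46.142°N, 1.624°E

Q1→3; Q2→3; Q3→2

Q1 at 46.851°N, 4.092°E:
  1: √((2.101·111.32)² + (-2.846·74.83)²) = √(54701.40737 + 45354.59382) = 316.316 km
  2: √((1.698·111.32)² + (-2.471·74.83)²) = √(35729.07454 + 34189.83314) = 264.422 km
  3: √((2.027·111.32)² + (-1.133·74.83)²) = √(50915.95485 + 7188.05365) = 241.048 km
  → nearest: 3 (241.048 km)
Q2 at 47.827°N, 4.066°E:
  1: √((1.125·111.32)² + (-2.820·74.83)²) = √(15683.80522 + 44529.69362) = 245.384 km
  2: √((0.722·111.32)² + (-2.445·74.83)²) = √(6459.82556 + 33474.12375) = 199.835 km
  3: √((1.051·111.32)² + (-1.107·74.83)²) = √(13688.37289 + 6861.93709) = 143.354 km
  → nearest: 3 (143.354 km)
Q3 at 46.142°N, 1.624°E:
  1: √((2.810·111.32)² + (-0.378·74.83)²) = √(97849.59560 + 800.08309) = 314.085 km
  2: √((2.407·111.32)² + (-0.003·74.83)²) = √(71795.72342 + 0.05040) = 267.947 km
  3: √((2.736·111.32)² + (1.335·74.83)²) = √(92763.81080 + 9979.62039) = 320.536 km
  → nearest: 2 (267.947 km)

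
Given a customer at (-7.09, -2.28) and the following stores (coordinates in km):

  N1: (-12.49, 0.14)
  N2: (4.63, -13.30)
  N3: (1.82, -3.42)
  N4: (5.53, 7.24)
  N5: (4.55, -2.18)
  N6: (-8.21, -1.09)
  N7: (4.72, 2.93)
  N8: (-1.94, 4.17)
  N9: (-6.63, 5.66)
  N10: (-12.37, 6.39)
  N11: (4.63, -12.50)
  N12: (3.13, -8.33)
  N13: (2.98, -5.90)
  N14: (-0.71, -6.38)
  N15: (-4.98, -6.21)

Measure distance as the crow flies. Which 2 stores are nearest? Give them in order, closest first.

Distances from (-7.09, -2.28):
N1: 5.92 km
N2: 16.09 km
N3: 8.98 km
N4: 15.81 km
N5: 11.64 km
N6: 1.63 km
N7: 12.91 km
N8: 8.25 km
N9: 7.95 km
N10: 10.15 km
N11: 15.55 km
N12: 11.88 km
N13: 10.70 km
N14: 7.58 km
N15: 4.46 km
Sorted: N6 (1.63 km) < N15 (4.46 km) < N1 (5.92 km) < N14 (7.58 km) < …

N6, N15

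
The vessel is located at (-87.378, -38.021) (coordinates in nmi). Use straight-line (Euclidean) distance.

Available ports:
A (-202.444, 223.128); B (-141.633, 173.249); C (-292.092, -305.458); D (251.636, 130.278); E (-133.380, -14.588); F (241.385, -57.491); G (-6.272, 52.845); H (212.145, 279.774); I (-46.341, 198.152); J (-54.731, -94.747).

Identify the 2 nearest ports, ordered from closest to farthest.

E, J

Distances from (-87.378, -38.021):
A: 285.375 nmi
B: 218.125 nmi
C: 336.794 nmi
D: 378.490 nmi
E: 51.626 nmi
F: 329.339 nmi
G: 121.798 nmi
H: 436.701 nmi
I: 239.712 nmi
J: 65.450 nmi
Sorted: E (51.626 nmi) < J (65.450 nmi) < G (121.798 nmi) < B (218.125 nmi) < …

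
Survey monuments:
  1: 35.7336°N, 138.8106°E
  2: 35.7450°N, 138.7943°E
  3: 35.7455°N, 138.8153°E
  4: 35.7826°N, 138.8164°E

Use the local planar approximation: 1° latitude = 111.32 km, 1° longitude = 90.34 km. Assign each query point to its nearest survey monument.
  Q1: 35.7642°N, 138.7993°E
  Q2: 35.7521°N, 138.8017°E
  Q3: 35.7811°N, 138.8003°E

Q1 at 35.7642°N, 138.7993°E:
  1: √((-0.0306·111.32)² + (0.0113·90.34)²) = √(11.603506 + 1.042118) = 3.5561 km
  2: √((-0.0192·111.32)² + (-0.0050·90.34)²) = √(4.568239 + 0.204033) = 2.1846 km
  3: √((-0.0187·111.32)² + (0.0160·90.34)²) = √(4.333408 + 2.089297) = 2.5343 km
  4: √((0.0184·111.32)² + (0.0171·90.34)²) = √(4.195484 + 2.386450) = 2.5655 km
  → nearest: 2 (2.1846 km)
Q2 at 35.7521°N, 138.8017°E:
  1: √((-0.0185·111.32)² + (0.0089·90.34)²) = √(4.241211 + 0.646458) = 2.2108 km
  2: √((-0.0071·111.32)² + (-0.0074·90.34)²) = √(0.624688 + 0.446914) = 1.0352 km
  3: √((-0.0066·111.32)² + (0.0136·90.34)²) = √(0.539802 + 1.509517) = 1.4315 km
  4: √((0.0305·111.32)² + (0.0147·90.34)²) = √(11.527790 + 1.763579) = 3.6457 km
  → nearest: 2 (1.0352 km)
Q3 at 35.7811°N, 138.8003°E:
  1: √((-0.0475·111.32)² + (0.0103·90.34)²) = √(27.959771 + 0.865834) = 5.3689 km
  2: √((-0.0361·111.32)² + (-0.0060·90.34)²) = √(16.149564 + 0.293807) = 4.0550 km
  3: √((-0.0356·111.32)² + (0.0150·90.34)²) = √(15.705306 + 1.836296) = 4.1883 km
  4: √((0.0015·111.32)² + (0.0161·90.34)²) = √(0.027882 + 2.115495) = 1.4640 km
  → nearest: 4 (1.4640 km)

Q1→2; Q2→2; Q3→4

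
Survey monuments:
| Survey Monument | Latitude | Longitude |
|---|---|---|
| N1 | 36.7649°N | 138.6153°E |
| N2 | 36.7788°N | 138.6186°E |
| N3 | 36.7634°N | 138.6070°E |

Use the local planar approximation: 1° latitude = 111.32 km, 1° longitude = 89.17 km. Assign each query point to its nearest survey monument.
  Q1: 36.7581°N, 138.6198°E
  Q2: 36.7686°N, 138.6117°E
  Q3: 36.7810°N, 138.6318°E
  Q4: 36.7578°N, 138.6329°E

Q1→N1; Q2→N1; Q3→N2; Q4→N1

Q1 at 36.7581°N, 138.6198°E:
  N1: 0.8568 km
  N2: 2.3068 km
  N3: 1.2848 km
  → nearest: N1 (0.8568 km)
Q2 at 36.7686°N, 138.6117°E:
  N1: 0.5222 km
  N2: 1.2914 km
  N3: 0.7147 km
  → nearest: N1 (0.5222 km)
Q3 at 36.7810°N, 138.6318°E:
  N1: 2.3188 km
  N2: 1.2023 km
  N3: 2.9545 km
  → nearest: N2 (1.2023 km)
Q4 at 36.7578°N, 138.6329°E:
  N1: 1.7572 km
  N2: 2.6629 km
  N3: 2.3922 km
  → nearest: N1 (1.7572 km)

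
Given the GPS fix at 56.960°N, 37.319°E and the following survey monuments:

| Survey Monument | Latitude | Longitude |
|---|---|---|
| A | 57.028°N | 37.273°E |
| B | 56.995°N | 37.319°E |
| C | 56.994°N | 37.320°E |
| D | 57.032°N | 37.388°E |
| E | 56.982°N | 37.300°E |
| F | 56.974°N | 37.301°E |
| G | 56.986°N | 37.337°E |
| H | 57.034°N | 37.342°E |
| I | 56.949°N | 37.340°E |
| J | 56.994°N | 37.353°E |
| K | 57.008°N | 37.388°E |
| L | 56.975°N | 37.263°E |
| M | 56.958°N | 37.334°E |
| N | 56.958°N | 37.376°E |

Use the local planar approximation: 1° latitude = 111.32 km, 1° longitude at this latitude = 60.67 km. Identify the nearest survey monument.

M

Distances from 56.960°N, 37.319°E:
A: √((0.068·111.32)² + (-0.046·60.67)²) = √(57.30127 + 7.78868) = 8.068 km
B: √((0.035·111.32)² + (0.000·60.67)²) = √(15.18037 + 0.00000) = 3.896 km
C: √((0.034·111.32)² + (0.001·60.67)²) = √(14.32532 + 0.00368) = 3.785 km
D: √((0.072·111.32)² + (0.069·60.67)²) = √(64.24087 + 17.52452) = 9.042 km
E: √((0.022·111.32)² + (-0.019·60.67)²) = √(5.99780 + 1.32879) = 2.707 km
F: √((0.014·111.32)² + (-0.018·60.67)²) = √(2.42886 + 1.19260) = 1.903 km
G: √((0.026·111.32)² + (0.018·60.67)²) = √(8.37709 + 1.19260) = 3.093 km
H: √((0.074·111.32)² + (0.023·60.67)²) = √(67.85937 + 1.94717) = 8.355 km
I: √((-0.011·111.32)² + (0.021·60.67)²) = √(1.49945 + 1.62325) = 1.767 km
J: √((0.034·111.32)² + (0.034·60.67)²) = √(14.32532 + 4.25506) = 4.310 km
K: √((0.048·111.32)² + (0.069·60.67)²) = √(28.55150 + 17.52452) = 6.788 km
L: √((0.015·111.32)² + (-0.056·60.67)²) = √(2.78823 + 11.54314) = 3.786 km
M: √((-0.002·111.32)² + (0.015·60.67)²) = √(0.04957 + 0.82819) = 0.937 km
N: √((-0.002·111.32)² + (0.057·60.67)²) = √(0.04957 + 11.95908) = 3.465 km
Minimum: M at 0.937 km.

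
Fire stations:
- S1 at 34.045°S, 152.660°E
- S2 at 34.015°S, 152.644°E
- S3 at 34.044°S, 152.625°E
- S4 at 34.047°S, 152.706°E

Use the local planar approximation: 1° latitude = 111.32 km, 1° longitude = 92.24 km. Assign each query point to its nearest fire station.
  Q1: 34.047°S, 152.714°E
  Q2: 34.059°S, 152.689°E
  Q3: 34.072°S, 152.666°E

Q1 at 34.047°S, 152.714°E:
  S1: 4.986 km
  S2: 7.374 km
  S3: 8.216 km
  S4: 0.738 km
  → nearest: S4 (0.738 km)
Q2 at 34.059°S, 152.689°E:
  S1: 3.096 km
  S2: 6.420 km
  S3: 6.135 km
  S4: 2.060 km
  → nearest: S4 (2.060 km)
Q3 at 34.072°S, 152.666°E:
  S1: 3.056 km
  S2: 6.662 km
  S3: 4.901 km
  S4: 4.621 km
  → nearest: S1 (3.056 km)

Q1→S4; Q2→S4; Q3→S1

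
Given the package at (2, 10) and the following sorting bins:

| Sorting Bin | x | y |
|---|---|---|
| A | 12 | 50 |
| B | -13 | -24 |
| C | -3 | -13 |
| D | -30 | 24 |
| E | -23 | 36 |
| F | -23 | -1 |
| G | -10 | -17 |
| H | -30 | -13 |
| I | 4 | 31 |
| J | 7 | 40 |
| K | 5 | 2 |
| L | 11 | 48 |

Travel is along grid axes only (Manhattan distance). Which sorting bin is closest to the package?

Distances from (2, 10):
A: |10| + |40| = 10 + 40 = 50
B: |-15| + |-34| = 15 + 34 = 49
C: |-5| + |-23| = 5 + 23 = 28
D: |-32| + |14| = 32 + 14 = 46
E: |-25| + |26| = 25 + 26 = 51
F: |-25| + |-11| = 25 + 11 = 36
G: |-12| + |-27| = 12 + 27 = 39
H: |-32| + |-23| = 32 + 23 = 55
I: |2| + |21| = 2 + 21 = 23
J: |5| + |30| = 5 + 30 = 35
K: |3| + |-8| = 3 + 8 = 11
L: |9| + |38| = 9 + 38 = 47
Minimum: K at 11.

K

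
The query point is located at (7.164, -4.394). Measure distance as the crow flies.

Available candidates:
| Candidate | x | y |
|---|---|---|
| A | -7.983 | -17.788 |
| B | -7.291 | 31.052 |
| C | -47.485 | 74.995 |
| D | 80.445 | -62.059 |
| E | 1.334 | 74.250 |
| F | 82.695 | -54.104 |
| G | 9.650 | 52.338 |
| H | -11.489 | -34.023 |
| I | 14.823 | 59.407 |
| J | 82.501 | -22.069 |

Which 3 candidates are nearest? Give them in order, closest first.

A, H, B

Distances from (7.164, -4.394):
A: √((-15.147)² + (-13.394)²) = √(229.43161 + 179.39924) = 20.220
B: √((-14.455)² + (35.446)²) = √(208.94702 + 1256.41892) = 38.280
C: √((-54.649)² + (79.389)²) = √(2986.51320 + 6302.61332) = 96.380
D: √((73.281)² + (-57.665)²) = √(5370.10496 + 3325.25222) = 93.249
E: √((-5.830)² + (78.644)²) = √(33.98890 + 6184.87874) = 78.860
F: √((75.531)² + (-49.710)²) = √(5704.93196 + 2471.08410) = 90.421
G: √((2.486)² + (56.732)²) = √(6.18020 + 3218.51982) = 56.786
H: √((-18.653)² + (-29.629)²) = √(347.93441 + 877.87764) = 35.012
I: √((7.659)² + (63.801)²) = √(58.66028 + 4070.56760) = 64.259
J: √((75.337)² + (-17.675)²) = √(5675.66357 + 312.40562) = 77.383
Sorted: A (20.220) < H (35.012) < B (38.280) < G (56.786) < I (64.259) < …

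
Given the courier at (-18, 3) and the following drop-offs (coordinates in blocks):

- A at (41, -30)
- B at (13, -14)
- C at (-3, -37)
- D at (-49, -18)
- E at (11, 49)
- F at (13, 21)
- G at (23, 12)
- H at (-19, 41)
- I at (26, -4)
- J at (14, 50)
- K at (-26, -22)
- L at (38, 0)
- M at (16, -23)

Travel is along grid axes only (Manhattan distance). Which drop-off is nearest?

Distances from (-18, 3):
A: |59| + |-33| = 59 + 33 = 92 blocks
B: |31| + |-17| = 31 + 17 = 48 blocks
C: |15| + |-40| = 15 + 40 = 55 blocks
D: |-31| + |-21| = 31 + 21 = 52 blocks
E: |29| + |46| = 29 + 46 = 75 blocks
F: |31| + |18| = 31 + 18 = 49 blocks
G: |41| + |9| = 41 + 9 = 50 blocks
H: |-1| + |38| = 1 + 38 = 39 blocks
I: |44| + |-7| = 44 + 7 = 51 blocks
J: |32| + |47| = 32 + 47 = 79 blocks
K: |-8| + |-25| = 8 + 25 = 33 blocks
L: |56| + |-3| = 56 + 3 = 59 blocks
M: |34| + |-26| = 34 + 26 = 60 blocks
Minimum: K at 33 blocks.

K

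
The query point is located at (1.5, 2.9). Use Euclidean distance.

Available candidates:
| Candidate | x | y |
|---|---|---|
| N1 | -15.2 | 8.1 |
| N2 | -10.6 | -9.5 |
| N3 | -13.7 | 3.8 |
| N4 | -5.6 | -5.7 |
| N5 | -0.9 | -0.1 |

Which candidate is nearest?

N5

Distances from (1.5, 2.9):
N1: 17.5
N2: 17.3
N3: 15.2
N4: 11.2
N5: 3.8
Minimum: N5 at 3.8.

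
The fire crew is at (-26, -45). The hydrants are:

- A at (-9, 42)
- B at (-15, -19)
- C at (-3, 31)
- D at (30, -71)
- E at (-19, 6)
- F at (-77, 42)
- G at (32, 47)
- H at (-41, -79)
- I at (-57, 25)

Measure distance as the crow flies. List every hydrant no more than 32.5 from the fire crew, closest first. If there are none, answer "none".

Distances from (-26, -45):
A: √((17)² + (87)²) = √(289.000 + 7569.000) = 88.6
B: √((11)² + (26)²) = √(121.000 + 676.000) = 28.2
C: √((23)² + (76)²) = √(529.000 + 5776.000) = 79.4
D: √((56)² + (-26)²) = √(3136.000 + 676.000) = 61.7
E: √((7)² + (51)²) = √(49.000 + 2601.000) = 51.5
F: √((-51)² + (87)²) = √(2601.000 + 7569.000) = 100.8
G: √((58)² + (92)²) = √(3364.000 + 8464.000) = 108.8
H: √((-15)² + (-34)²) = √(225.000 + 1156.000) = 37.2
I: √((-31)² + (70)²) = √(961.000 + 4900.000) = 76.6
Threshold 32.5: B (28.2) is within range.

B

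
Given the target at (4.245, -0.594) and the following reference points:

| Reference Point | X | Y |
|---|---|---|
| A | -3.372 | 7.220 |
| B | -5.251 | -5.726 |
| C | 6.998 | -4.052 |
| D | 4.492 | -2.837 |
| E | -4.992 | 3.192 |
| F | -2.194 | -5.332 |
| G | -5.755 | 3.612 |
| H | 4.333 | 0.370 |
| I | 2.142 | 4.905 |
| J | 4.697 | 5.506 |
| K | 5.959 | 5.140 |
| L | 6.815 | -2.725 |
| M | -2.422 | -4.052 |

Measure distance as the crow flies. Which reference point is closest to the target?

H

Distances from (4.245, -0.594):
A: √((-7.617)² + (7.814)²) = √(58.01869 + 61.05860) = 10.912
B: √((-9.496)² + (-5.132)²) = √(90.17402 + 26.33742) = 10.794
C: √((2.753)² + (-3.458)²) = √(7.57901 + 11.95776) = 4.420
D: √((0.247)² + (-2.243)²) = √(0.06101 + 5.03105) = 2.257
E: √((-9.237)² + (3.786)²) = √(85.32217 + 14.33380) = 9.983
F: √((-6.439)² + (-4.738)²) = √(41.46072 + 22.44864) = 7.994
G: √((-10.000)² + (4.206)²) = √(100.00000 + 17.69044) = 10.849
H: √((0.088)² + (0.964)²) = √(0.00774 + 0.92930) = 0.968
I: √((-2.103)² + (5.499)²) = √(4.42261 + 30.23900) = 5.887
J: √((0.452)² + (6.100)²) = √(0.20430 + 37.21000) = 6.117
K: √((1.714)² + (5.734)²) = √(2.93780 + 32.87876) = 5.985
L: √((2.570)² + (-2.131)²) = √(6.60490 + 4.54116) = 3.339
M: √((-6.667)² + (-3.458)²) = √(44.44889 + 11.95776) = 7.510
Minimum: H at 0.968.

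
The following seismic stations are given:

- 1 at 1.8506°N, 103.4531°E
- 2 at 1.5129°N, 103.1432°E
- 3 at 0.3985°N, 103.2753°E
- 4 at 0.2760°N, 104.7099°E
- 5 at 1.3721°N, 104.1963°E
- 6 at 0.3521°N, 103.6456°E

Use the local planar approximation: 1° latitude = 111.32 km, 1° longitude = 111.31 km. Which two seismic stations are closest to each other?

Pairwise distances:
3–6: √((-0.0464·111.32)² + (0.3703·111.31)²) = √(26.679787 + 1698.931191) = 41.5405 km
1–2: √((-0.3377·111.32)² + (-0.3099·111.31)²) = √(1413.215905 + 1189.902886) = 51.0208 km
1–5: √((-0.4785·111.32)² + (0.7432·111.31)²) = √(2837.332806 + 6843.523572) = 98.3913 km
2–5: √((-0.1408·111.32)² + (1.0531·111.31)²) = √(245.669762 + 13740.659921) = 118.2638 km
4–6: √((0.0761·111.32)² + (-1.0643·111.31)²) = √(71.765499 + 14034.485295) = 118.7697 km
2–3: √((-1.1144·111.32)² + (0.1321·111.31)²) = √(15389.645010 + 216.209116) = 124.9234 km
5–6: √((-1.0200·111.32)² + (-0.5507·111.31)²) = √(12892.784953 + 3757.495927) = 129.0360 km
4–5: √((1.0961·111.32)² + (-0.5136·111.31)²) = √(14888.356207 + 3268.273523) = 134.7465 km
2–6: √((-1.1608·111.32)² + (0.5024·111.31)²) = √(16697.874561 + 3127.286190) = 140.8018 km
3–5: √((0.9736·111.32)² + (0.9210·111.31)²) = √(11746.474109 + 10509.634823) = 149.1848 km
3–4: √((-0.1225·111.32)² + (1.4346·111.31)²) = √(185.959587 + 25499.403340) = 160.2665 km
1–3: √((-1.4521·111.32)² + (-0.1778·111.31)²) = √(26130.002193 + 391.680435) = 162.8548 km
1–6: √((-1.4985·111.32)² + (0.1925·111.31)²) = √(27826.583642 + 459.123828) = 168.1836 km
2–4: √((-1.2369·111.32)² + (1.5667·111.31)²) = √(18959.006452 + 30411.654810) = 222.1951 km
1–4: √((-1.5746·111.32)² + (1.2568·111.31)²) = √(30724.646124 + 19570.445390) = 224.2657 km
Closest pair: 3–6 at 41.5405 km.

3 and 6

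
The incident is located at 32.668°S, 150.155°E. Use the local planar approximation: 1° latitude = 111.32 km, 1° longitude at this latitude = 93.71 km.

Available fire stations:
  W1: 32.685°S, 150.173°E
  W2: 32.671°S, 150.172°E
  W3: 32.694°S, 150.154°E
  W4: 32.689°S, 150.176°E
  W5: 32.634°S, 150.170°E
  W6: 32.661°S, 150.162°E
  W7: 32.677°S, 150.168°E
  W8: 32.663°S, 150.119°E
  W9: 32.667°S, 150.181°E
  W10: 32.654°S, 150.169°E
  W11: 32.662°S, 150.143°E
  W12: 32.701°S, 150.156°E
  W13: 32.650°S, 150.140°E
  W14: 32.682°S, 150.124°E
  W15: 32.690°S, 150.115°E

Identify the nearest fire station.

Distances from 32.668°S, 150.155°E:
W1: 2.535 km
W2: 1.628 km
W3: 2.896 km
W4: 3.056 km
W5: 4.037 km
W6: 1.019 km
W7: 1.577 km
W8: 3.419 km
W9: 2.439 km
W10: 2.037 km
W11: 1.308 km
W12: 3.675 km
W13: 2.448 km
W14: 3.297 km
W15: 4.478 km
Minimum: W6 at 1.019 km.

W6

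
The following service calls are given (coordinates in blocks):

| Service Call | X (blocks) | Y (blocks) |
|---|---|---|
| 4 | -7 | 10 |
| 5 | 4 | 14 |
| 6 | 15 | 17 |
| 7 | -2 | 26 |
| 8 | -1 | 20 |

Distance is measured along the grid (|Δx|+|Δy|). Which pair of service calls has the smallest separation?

Pairwise distances:
7–8: 7 blocks
5–8: 11 blocks
5–6: 14 blocks
4–5: 15 blocks
4–8: 16 blocks
5–7: 18 blocks
6–8: 19 blocks
4–7: 21 blocks
6–7: 26 blocks
4–6: 29 blocks
Closest pair: 7–8 at 7 blocks.

7 and 8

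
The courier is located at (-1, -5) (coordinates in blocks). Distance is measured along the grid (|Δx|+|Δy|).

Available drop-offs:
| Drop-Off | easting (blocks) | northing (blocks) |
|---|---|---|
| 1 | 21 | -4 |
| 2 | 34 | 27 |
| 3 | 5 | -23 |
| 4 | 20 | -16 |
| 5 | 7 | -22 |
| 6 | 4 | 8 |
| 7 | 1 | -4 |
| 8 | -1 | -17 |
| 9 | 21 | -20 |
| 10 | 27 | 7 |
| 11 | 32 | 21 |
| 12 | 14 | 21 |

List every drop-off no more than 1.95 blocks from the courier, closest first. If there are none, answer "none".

Distances from (-1, -5):
1: 23 blocks
2: 67 blocks
3: 24 blocks
4: 32 blocks
5: 25 blocks
6: 18 blocks
7: 3 blocks
8: 12 blocks
9: 37 blocks
10: 40 blocks
11: 59 blocks
12: 41 blocks
Threshold 1.95 blocks: none within range.

none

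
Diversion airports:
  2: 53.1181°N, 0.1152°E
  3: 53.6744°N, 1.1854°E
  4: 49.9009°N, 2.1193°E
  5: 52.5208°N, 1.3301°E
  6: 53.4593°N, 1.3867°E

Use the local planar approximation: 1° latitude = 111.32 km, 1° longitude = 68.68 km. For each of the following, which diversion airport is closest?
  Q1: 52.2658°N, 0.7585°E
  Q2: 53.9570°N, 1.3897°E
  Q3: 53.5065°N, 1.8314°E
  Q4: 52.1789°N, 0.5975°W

Q1→5; Q2→3; Q3→6; Q4→2

Q1 at 52.2658°N, 0.7585°E:
  2: √((0.8523·111.32)² + (-0.6433·68.68)²) = √(9001.841715 + 1952.035339) = 104.6608 km
  3: √((1.4086·111.32)² + (0.4269·68.68)²) = √(24587.918416 + 859.632611) = 159.5229 km
  4: √((-2.3649·111.32)² + (1.3608·68.68)²) = √(69306.179316 + 8734.723749) = 279.3580 km
  5: √((0.2550·111.32)² + (0.5716·68.68)²) = √(805.799060 + 1541.150364) = 48.4453 km
  6: √((1.1935·111.32)² + (0.6282·68.68)²) = √(17651.891203 + 1861.471696) = 139.6902 km
  → nearest: 5 (48.4453 km)
Q2 at 53.9570°N, 1.3897°E:
  2: √((-0.8389·111.32)² + (-1.2745·68.68)²) = √(8721.009993 + 7661.966567) = 127.9960 km
  3: √((-0.2826·111.32)² + (-0.2043·68.68)²) = √(989.670694 + 196.878053) = 34.4463 km
  4: √((-4.0561·111.32)² + (0.7296·68.68)²) = √(203874.872584 + 2510.904665) = 454.2970 km
  5: √((-1.4362·111.32)² + (-0.0596·68.68)²) = √(25560.905817 + 16.755334) = 159.9302 km
  6: √((-0.4977·111.32)² + (-0.0030·68.68)²) = √(3069.599227 + 0.042452) = 55.4043 km
  → nearest: 3 (34.4463 km)
Q3 at 53.5065°N, 1.8314°E:
  2: √((-0.3884·111.32)² + (-1.7162·68.68)²) = √(1869.411189 + 13893.010638) = 125.5485 km
  3: √((0.1679·111.32)² + (-0.6460·68.68)²) = √(349.339575 + 1968.455535) = 48.1435 km
  4: √((-3.6056·111.32)² + (0.2879·68.68)²) = √(161102.205303 + 390.970422) = 401.8621 km
  5: √((-0.9857·111.32)² + (-0.5013·68.68)²) = √(12040.261197 + 1185.375597) = 115.0028 km
  6: √((-0.0472·111.32)² + (-0.4447·68.68)²) = √(27.607711 + 932.813520) = 30.9907 km
  → nearest: 6 (30.9907 km)
Q4 at 52.1789°N, 0.5975°W:
  2: √((0.9392·111.32)² + (0.7127·68.68)²) = √(10931.067173 + 2395.929808) = 115.4426 km
  3: √((1.4955·111.32)² + (1.7829·68.68)²) = √(27715.277418 + 14993.897683) = 206.6620 km
  4: √((-2.2780·111.32)² + (2.7168·68.68)²) = √(64306.346282 + 34815.762420) = 314.8366 km
  5: √((0.3419·111.32)² + (1.9276·68.68)²) = √(1448.587045 + 17526.468161) = 137.7500 km
  6: √((1.2804·111.32)² + (1.9842·68.68)²) = √(20315.977645 + 18570.836378) = 197.1974 km
  → nearest: 2 (115.4426 km)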